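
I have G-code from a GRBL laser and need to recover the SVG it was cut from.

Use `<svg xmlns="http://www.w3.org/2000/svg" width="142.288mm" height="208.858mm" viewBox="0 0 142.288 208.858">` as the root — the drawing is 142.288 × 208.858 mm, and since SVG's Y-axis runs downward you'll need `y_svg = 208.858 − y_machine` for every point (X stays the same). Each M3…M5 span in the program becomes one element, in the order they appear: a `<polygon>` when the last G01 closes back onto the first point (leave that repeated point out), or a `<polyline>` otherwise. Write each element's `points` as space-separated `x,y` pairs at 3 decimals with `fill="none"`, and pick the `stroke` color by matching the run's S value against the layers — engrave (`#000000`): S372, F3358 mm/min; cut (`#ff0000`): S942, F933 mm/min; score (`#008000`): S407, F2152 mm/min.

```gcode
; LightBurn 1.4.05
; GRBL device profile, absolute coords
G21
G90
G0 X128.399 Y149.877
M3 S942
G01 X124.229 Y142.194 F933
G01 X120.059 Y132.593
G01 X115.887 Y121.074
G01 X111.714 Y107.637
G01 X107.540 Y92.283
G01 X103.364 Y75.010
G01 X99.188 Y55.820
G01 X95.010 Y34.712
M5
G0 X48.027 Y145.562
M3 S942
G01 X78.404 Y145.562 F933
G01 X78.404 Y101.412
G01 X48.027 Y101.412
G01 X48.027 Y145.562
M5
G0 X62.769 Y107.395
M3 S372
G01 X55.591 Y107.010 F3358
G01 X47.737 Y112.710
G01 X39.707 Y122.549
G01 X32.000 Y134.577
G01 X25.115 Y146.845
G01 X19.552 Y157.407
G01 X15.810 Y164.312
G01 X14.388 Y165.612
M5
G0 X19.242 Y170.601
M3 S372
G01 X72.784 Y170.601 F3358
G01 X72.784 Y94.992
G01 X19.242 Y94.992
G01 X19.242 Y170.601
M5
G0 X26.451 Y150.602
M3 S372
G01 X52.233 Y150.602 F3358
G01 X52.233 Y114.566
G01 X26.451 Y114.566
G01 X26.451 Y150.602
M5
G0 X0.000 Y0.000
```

<svg xmlns="http://www.w3.org/2000/svg" width="142.288mm" height="208.858mm" viewBox="0 0 142.288 208.858">
  <polyline points="128.399,58.981 124.229,66.664 120.059,76.265 115.887,87.784 111.714,101.221 107.540,116.575 103.364,133.848 99.188,153.038 95.010,174.146" fill="none" stroke="#ff0000"/>
  <polygon points="48.027,63.296 78.404,63.296 78.404,107.446 48.027,107.446" fill="none" stroke="#ff0000"/>
  <polyline points="62.769,101.463 55.591,101.848 47.737,96.148 39.707,86.309 32.000,74.281 25.115,62.013 19.552,51.451 15.810,44.546 14.388,43.246" fill="none" stroke="#000000"/>
  <polygon points="19.242,38.257 72.784,38.257 72.784,113.866 19.242,113.866" fill="none" stroke="#000000"/>
  <polygon points="26.451,58.256 52.233,58.256 52.233,94.292 26.451,94.292" fill="none" stroke="#000000"/>
</svg>

Machine Y-up, SVG Y-down with viewBox height 208.858, so y_svg = 208.858 − y_machine; X carries over.

Run 1: S942 ⇒ cut layer `#ff0000`. The run is open, so emit a `<polyline>` with points (Y-flipped): 128.399,58.981 124.229,66.664 120.059,76.265 115.887,87.784 111.714,101.221 107.540,116.575 103.364,133.848 99.188,153.038 95.010,174.146.

Run 2: power S942 maps to stroke `#ff0000` (cut). The run returns to its start, so emit a `<polygon>` with points (Y-flipped): 48.027,63.296 78.404,63.296 78.404,107.446 48.027,107.446.

Run 3: S372 ⇒ engrave layer `#000000`. The run is open, so emit a `<polyline>` with points (Y-flipped): 62.769,101.463 55.591,101.848 47.737,96.148 39.707,86.309 32.000,74.281 25.115,62.013 19.552,51.451 15.810,44.546 14.388,43.246.

Run 4: power S372 maps to stroke `#000000` (engrave). The run returns to its start, so emit a `<polygon>` with points (Y-flipped): 19.242,38.257 72.784,38.257 72.784,113.866 19.242,113.866.

Run 5: the run's S372 means `#000000` (engrave). The run returns to its start, so emit a `<polygon>` with points (Y-flipped): 26.451,58.256 52.233,58.256 52.233,94.292 26.451,94.292.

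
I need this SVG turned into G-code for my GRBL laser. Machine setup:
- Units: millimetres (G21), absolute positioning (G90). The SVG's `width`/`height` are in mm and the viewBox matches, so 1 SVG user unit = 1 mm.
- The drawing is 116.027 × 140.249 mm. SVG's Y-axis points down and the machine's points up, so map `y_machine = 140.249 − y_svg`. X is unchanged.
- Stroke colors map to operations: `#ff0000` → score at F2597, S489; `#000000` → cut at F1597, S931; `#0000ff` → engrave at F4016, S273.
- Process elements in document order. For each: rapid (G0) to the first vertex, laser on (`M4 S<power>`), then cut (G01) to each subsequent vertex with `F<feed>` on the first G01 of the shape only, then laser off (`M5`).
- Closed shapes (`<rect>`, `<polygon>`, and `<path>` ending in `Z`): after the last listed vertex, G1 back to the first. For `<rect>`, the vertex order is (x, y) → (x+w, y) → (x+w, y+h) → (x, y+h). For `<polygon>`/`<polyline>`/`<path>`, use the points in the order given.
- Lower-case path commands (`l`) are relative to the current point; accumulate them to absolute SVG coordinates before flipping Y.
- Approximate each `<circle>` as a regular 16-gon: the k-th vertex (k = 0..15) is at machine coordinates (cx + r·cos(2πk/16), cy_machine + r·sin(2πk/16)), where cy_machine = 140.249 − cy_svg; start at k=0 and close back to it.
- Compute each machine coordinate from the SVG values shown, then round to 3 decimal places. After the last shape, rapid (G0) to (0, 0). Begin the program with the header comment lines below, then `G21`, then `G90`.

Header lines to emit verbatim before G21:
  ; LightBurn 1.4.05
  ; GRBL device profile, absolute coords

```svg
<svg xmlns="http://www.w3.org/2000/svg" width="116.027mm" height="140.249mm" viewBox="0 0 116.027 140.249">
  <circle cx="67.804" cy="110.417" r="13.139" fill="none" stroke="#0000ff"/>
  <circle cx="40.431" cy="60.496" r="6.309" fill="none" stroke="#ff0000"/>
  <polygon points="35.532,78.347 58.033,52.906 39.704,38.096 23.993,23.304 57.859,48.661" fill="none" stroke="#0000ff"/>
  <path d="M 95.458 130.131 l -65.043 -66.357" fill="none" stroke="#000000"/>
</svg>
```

Since the viewBox matches the mm dimensions, user units are millimetres directly. The only transform is the Y-flip y_m = 140.249 − y_svg.

Shape 1 is a circle drawn with `<circle>`. Its stroke #0000ff means engrave at S273, F4016. After flipping Y the toolpath is (80.943,29.832) → (79.943,34.860) → (77.095,39.123) → (72.832,41.971) → (67.804,42.971) → (62.776,41.971) → (58.513,39.123) → (55.665,34.860) → (54.665,29.832) → (55.665,24.804) → (58.513,20.541) → (62.776,17.693) → (67.804,16.693) → (72.832,17.693) → (77.095,20.541) → (79.943,24.804) → (80.943,29.832), returning to the start.

Shape 2 is a circle drawn with `<circle>`. Its stroke #ff0000 means score at S489, F2597. After flipping Y the toolpath is (46.740,79.753) → (46.260,82.167) → (44.892,84.214) → (42.845,85.582) → (40.431,86.062) → (38.017,85.582) → (35.970,84.214) → (34.602,82.167) → (34.122,79.753) → (34.602,77.339) → (35.970,75.292) → (38.017,73.924) → (40.431,73.444) → (42.845,73.924) → (44.892,75.292) → (46.260,77.339) → (46.740,79.753), returning to the start.

Shape 3 is a closed polygon drawn with `<polygon>`. Its stroke #0000ff means engrave at S273, F4016. After flipping Y the toolpath is (35.532,61.902) → (58.033,87.343) → (39.704,102.153) → (23.993,116.945) → (57.859,91.588) → (35.532,61.902), returning to the start.

Shape 4 is a line segment drawn with `<path>`. Its stroke #000000 means cut at S931, F1597. After flipping Y the toolpath is (95.458,10.118) → (30.415,76.475).

; LightBurn 1.4.05
; GRBL device profile, absolute coords
G21
G90
G0 X80.943 Y29.832
M4 S273
G01 X79.943 Y34.860 F4016
G01 X77.095 Y39.123
G01 X72.832 Y41.971
G01 X67.804 Y42.971
G01 X62.776 Y41.971
G01 X58.513 Y39.123
G01 X55.665 Y34.860
G01 X54.665 Y29.832
G01 X55.665 Y24.804
G01 X58.513 Y20.541
G01 X62.776 Y17.693
G01 X67.804 Y16.693
G01 X72.832 Y17.693
G01 X77.095 Y20.541
G01 X79.943 Y24.804
G01 X80.943 Y29.832
M5
G0 X46.740 Y79.753
M4 S489
G01 X46.260 Y82.167 F2597
G01 X44.892 Y84.214
G01 X42.845 Y85.582
G01 X40.431 Y86.062
G01 X38.017 Y85.582
G01 X35.970 Y84.214
G01 X34.602 Y82.167
G01 X34.122 Y79.753
G01 X34.602 Y77.339
G01 X35.970 Y75.292
G01 X38.017 Y73.924
G01 X40.431 Y73.444
G01 X42.845 Y73.924
G01 X44.892 Y75.292
G01 X46.260 Y77.339
G01 X46.740 Y79.753
M5
G0 X35.532 Y61.902
M4 S273
G01 X58.033 Y87.343 F4016
G01 X39.704 Y102.153
G01 X23.993 Y116.945
G01 X57.859 Y91.588
G01 X35.532 Y61.902
M5
G0 X95.458 Y10.118
M4 S931
G01 X30.415 Y76.475 F1597
M5
G0 X0.000 Y0.000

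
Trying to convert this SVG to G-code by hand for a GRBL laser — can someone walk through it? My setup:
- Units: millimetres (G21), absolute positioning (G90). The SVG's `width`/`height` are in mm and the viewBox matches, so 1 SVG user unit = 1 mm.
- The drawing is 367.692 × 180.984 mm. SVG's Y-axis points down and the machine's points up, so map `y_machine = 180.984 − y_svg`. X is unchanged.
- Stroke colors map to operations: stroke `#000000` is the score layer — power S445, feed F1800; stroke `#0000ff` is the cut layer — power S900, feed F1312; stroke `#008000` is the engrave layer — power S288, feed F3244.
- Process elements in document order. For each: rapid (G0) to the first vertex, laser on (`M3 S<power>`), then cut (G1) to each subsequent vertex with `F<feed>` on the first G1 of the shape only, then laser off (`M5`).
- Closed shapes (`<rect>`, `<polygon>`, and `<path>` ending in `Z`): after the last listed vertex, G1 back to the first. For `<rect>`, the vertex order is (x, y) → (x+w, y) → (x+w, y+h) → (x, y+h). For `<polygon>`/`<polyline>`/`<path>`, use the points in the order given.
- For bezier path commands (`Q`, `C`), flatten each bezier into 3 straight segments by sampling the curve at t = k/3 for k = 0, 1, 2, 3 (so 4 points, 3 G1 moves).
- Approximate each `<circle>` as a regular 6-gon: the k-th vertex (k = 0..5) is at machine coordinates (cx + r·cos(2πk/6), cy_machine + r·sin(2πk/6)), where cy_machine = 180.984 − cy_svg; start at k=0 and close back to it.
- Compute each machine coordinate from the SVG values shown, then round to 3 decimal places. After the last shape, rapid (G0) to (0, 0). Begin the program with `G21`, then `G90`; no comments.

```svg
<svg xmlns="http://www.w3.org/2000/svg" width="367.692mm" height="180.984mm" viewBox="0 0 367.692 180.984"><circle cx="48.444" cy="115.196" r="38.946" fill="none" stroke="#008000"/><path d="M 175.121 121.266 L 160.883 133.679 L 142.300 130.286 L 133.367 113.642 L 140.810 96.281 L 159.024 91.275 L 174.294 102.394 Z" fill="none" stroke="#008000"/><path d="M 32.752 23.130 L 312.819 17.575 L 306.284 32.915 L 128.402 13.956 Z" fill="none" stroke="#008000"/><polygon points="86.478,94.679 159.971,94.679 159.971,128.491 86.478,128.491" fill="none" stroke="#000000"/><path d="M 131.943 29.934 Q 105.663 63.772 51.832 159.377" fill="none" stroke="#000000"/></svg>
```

G21
G90
G0 X87.390 Y65.788
M3 S288
G1 X67.917 Y99.516 F3244
G1 X28.971 Y99.516
G1 X9.498 Y65.788
G1 X28.971 Y32.060
G1 X67.917 Y32.060
G1 X87.390 Y65.788
M5
G0 X175.121 Y59.718
M3 S288
G1 X160.883 Y47.305 F3244
G1 X142.300 Y50.698
G1 X133.367 Y67.342
G1 X140.810 Y84.703
G1 X159.024 Y89.709
G1 X174.294 Y78.590
G1 X175.121 Y59.718
M5
G0 X32.752 Y157.854
M3 S288
G1 X312.819 Y163.409 F3244
G1 X306.284 Y148.069
G1 X128.402 Y167.028
G1 X32.752 Y157.854
M5
G0 X86.478 Y86.305
M3 S445
G1 X159.971 Y86.305 F1800
G1 X159.971 Y52.493
G1 X86.478 Y52.493
G1 X86.478 Y86.305
M5
G0 X131.943 Y151.050
M3 S445
G1 X111.362 Y121.628 F1800
G1 X84.658 Y78.481
G1 X51.832 Y21.607
M5
G0 X0.000 Y0.000

1 u = 1 mm; y_m = 180.984 − y.

[1] `<circle>` circle, #008000→engrave S288 F3244: (87.390,65.788) → (67.917,99.516) → (28.971,99.516) → (9.498,65.788) → (28.971,32.060) → (67.917,32.060) → (87.390,65.788) (closed)

[2] `<path>` regular polygon, #008000→engrave S288 F3244: (175.121,59.718) → (160.883,47.305) → (142.300,50.698) → (133.367,67.342) → (140.810,84.703) → (159.024,89.709) → (174.294,78.590) → (175.121,59.718) (closed)

[3] `<path>` closed polygon, #008000→engrave S288 F3244: (32.752,157.854) → (312.819,163.409) → (306.284,148.069) → (128.402,167.028) → (32.752,157.854) (closed)

[4] `<polygon>` rectangle, #000000→score S445 F1800: (86.478,86.305) → (159.971,86.305) → (159.971,52.493) → (86.478,52.493) → (86.478,86.305) (closed)

[5] `<path>` quadratic bezier, #000000→score S445 F1800: (131.943,151.050) → (111.362,121.628) → (84.658,78.481) → (51.832,21.607)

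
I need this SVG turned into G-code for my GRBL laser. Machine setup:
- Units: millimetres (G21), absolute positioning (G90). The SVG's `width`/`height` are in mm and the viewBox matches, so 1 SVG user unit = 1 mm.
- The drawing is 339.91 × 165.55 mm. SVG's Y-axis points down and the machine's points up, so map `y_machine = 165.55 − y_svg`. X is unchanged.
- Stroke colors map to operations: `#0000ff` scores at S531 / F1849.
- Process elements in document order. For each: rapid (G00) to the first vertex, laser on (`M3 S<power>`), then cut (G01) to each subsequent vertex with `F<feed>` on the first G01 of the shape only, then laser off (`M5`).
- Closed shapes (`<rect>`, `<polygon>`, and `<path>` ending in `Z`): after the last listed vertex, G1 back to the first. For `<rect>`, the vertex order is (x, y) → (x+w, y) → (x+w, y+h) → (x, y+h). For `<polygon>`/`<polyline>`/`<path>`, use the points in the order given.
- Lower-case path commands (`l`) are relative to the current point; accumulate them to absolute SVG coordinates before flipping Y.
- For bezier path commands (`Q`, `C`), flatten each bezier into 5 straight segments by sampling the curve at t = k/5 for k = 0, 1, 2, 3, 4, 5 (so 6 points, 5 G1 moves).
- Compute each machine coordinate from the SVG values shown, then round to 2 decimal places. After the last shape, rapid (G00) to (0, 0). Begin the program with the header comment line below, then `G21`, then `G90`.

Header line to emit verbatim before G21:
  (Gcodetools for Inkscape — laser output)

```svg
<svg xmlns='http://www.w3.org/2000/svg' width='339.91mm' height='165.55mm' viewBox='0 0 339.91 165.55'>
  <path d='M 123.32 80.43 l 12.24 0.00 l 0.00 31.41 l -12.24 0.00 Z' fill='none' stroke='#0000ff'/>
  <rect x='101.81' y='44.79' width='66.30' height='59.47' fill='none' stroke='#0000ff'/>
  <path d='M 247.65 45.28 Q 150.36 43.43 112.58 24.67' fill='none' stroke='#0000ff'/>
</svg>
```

(Gcodetools for Inkscape — laser output)
G21
G90
G00 X123.32 Y85.12
M3 S531
G01 X135.56 Y85.12 F1849
G01 X135.56 Y53.71
G01 X123.32 Y53.71
G01 X123.32 Y85.12
M5
G00 X101.81 Y120.76
M3 S531
G01 X168.11 Y120.76 F1849
G01 X168.11 Y61.29
G01 X101.81 Y61.29
G01 X101.81 Y120.76
M5
G00 X247.65 Y120.27
M3 S531
G01 X211.11 Y121.69 F1849
G01 X179.34 Y124.46
G01 X152.33 Y128.58
G01 X130.07 Y134.05
G01 X112.58 Y140.88
M5
G00 X0.00 Y0.00

1 u = 1 mm; y_m = 165.55 − y.

[1] `<path>` rectangle, #0000ff→score S531 F1849: (123.32,85.12) → (135.56,85.12) → (135.56,53.71) → (123.32,53.71) → (123.32,85.12) (closed)

[2] `<rect>` rectangle, #0000ff→score S531 F1849: (101.81,120.76) → (168.11,120.76) → (168.11,61.29) → (101.81,61.29) → (101.81,120.76) (closed)

[3] `<path>` quadratic bezier, #0000ff→score S531 F1849: (247.65,120.27) → (211.11,121.69) → (179.34,124.46) → (152.33,128.58) → (130.07,134.05) → (112.58,140.88)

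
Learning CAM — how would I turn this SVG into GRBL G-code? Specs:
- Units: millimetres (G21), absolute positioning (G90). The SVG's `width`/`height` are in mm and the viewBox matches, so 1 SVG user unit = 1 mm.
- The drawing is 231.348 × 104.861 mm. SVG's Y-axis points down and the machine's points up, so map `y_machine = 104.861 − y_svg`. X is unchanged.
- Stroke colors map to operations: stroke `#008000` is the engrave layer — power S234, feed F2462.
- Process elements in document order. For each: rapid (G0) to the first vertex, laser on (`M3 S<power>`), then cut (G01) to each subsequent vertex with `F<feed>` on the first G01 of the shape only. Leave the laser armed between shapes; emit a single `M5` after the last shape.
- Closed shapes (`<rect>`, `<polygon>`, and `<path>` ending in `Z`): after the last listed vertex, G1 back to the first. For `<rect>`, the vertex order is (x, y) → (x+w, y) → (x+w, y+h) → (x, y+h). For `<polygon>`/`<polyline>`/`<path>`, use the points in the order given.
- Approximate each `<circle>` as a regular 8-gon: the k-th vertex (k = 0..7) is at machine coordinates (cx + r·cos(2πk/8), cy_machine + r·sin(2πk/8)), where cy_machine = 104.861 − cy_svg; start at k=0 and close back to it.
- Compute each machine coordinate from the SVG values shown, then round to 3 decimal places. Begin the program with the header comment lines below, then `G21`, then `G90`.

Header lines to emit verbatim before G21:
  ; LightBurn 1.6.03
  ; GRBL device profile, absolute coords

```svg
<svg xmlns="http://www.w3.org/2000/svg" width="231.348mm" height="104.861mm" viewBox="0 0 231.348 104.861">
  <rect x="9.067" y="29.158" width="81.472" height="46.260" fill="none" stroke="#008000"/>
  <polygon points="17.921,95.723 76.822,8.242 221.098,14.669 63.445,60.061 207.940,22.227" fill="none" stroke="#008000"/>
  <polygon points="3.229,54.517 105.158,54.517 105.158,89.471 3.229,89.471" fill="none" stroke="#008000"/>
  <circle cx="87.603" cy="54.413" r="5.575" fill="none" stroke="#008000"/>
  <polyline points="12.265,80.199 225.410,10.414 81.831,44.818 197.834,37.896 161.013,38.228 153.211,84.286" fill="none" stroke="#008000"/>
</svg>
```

; LightBurn 1.6.03
; GRBL device profile, absolute coords
G21
G90
G0 X9.067 Y75.703
M3 S234
G01 X90.539 Y75.703 F2462
G01 X90.539 Y29.443
G01 X9.067 Y29.443
G01 X9.067 Y75.703
G0 X17.921 Y9.138
M3 S234
G01 X76.822 Y96.619 F2462
G01 X221.098 Y90.192
G01 X63.445 Y44.800
G01 X207.940 Y82.634
G01 X17.921 Y9.138
G0 X3.229 Y50.344
M3 S234
G01 X105.158 Y50.344 F2462
G01 X105.158 Y15.390
G01 X3.229 Y15.390
G01 X3.229 Y50.344
G0 X93.178 Y50.448
M3 S234
G01 X91.545 Y54.390 F2462
G01 X87.603 Y56.023
G01 X83.661 Y54.390
G01 X82.028 Y50.448
G01 X83.661 Y46.506
G01 X87.603 Y44.873
G01 X91.545 Y46.506
G01 X93.178 Y50.448
G0 X12.265 Y24.662
M3 S234
G01 X225.410 Y94.447 F2462
G01 X81.831 Y60.043
G01 X197.834 Y66.965
G01 X161.013 Y66.633
G01 X153.211 Y20.575
M5

viewBox `0 0 231.348 104.861` with mm width/height → 1 unit = 1 mm. Flip: y_m = 104.861 − y_svg.

**Shape 1** — `<rect>` rectangle, stroke `#008000` → engrave (S234, F2462). Machine vertices: (9.067,75.703) → (90.539,75.703) → (90.539,29.443) → (9.067,29.443) → (9.067,75.703). Closed: final G1 returns to the first vertex.

**Shape 2** — `<polygon>` closed polygon, stroke `#008000` → engrave (S234, F2462). Machine vertices: (17.921,9.138) → (76.822,96.619) → (221.098,90.192) → (63.445,44.800) → (207.940,82.634) → (17.921,9.138). Closed: final G1 returns to the first vertex.

**Shape 3** — `<polygon>` rectangle, stroke `#008000` → engrave (S234, F2462). Machine vertices: (3.229,50.344) → (105.158,50.344) → (105.158,15.390) → (3.229,15.390) → (3.229,50.344). Closed: final G1 returns to the first vertex.

**Shape 4** — `<circle>` circle, stroke `#008000` → engrave (S234, F2462). Machine vertices: (93.178,50.448) → (91.545,54.390) → (87.603,56.023) → (83.661,54.390) → (82.028,50.448) → (83.661,46.506) → (87.603,44.873) → (91.545,46.506) → (93.178,50.448). Closed: final G1 returns to the first vertex.

**Shape 5** — `<polyline>` open polyline, stroke `#008000` → engrave (S234, F2462). Machine vertices: (12.265,24.662) → (225.410,94.447) → (81.831,60.043) → (197.834,66.965) → (161.013,66.633) → (153.211,20.575). Open path.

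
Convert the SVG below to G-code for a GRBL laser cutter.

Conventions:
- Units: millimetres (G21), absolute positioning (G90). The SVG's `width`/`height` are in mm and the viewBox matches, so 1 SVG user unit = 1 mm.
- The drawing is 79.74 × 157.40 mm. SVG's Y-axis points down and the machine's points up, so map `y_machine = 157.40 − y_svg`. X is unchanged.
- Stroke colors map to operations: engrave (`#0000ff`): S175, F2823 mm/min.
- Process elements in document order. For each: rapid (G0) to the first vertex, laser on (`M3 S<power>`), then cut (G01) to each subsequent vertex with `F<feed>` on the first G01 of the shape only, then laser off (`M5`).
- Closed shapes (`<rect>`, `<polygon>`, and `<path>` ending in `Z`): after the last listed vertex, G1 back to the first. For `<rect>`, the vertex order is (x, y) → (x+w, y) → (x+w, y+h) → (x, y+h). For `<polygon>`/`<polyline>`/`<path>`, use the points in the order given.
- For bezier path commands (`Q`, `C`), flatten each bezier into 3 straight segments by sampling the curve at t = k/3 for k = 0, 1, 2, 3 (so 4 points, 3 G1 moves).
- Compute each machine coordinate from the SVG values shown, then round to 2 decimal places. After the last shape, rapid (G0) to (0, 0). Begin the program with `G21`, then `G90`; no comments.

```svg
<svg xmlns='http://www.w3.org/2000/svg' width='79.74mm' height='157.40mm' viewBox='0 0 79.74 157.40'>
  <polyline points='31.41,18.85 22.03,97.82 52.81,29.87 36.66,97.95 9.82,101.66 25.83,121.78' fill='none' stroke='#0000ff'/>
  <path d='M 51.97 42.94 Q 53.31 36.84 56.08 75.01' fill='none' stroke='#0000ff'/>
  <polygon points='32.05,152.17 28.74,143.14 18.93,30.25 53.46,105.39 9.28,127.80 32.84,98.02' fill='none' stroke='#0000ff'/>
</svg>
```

viewBox `0 0 79.74 157.40` with mm width/height → 1 unit = 1 mm. Flip: y_m = 157.40 − y_svg.

**Shape 1** — `<polyline>` open polyline, stroke `#0000ff` → engrave (S175, F2823). Machine vertices: (31.41,138.55) → (22.03,59.58) → (52.81,127.53) → (36.66,59.45) → (9.82,55.74) → (25.83,35.62). Open path.

**Shape 2** — `<path>` quadratic bezier, stroke `#0000ff` → engrave (S175, F2823). Control points (SVG): P0=(51.97,42.94), P1=(53.31,36.84), P2=(56.08,75.01); sampled at t=k/3. Machine vertices: (51.97,114.46) → (53.02,113.61) → (54.39,102.92) → (56.08,82.39). Open path.

**Shape 3** — `<polygon>` closed polygon, stroke `#0000ff` → engrave (S175, F2823). Machine vertices: (32.05,5.23) → (28.74,14.26) → (18.93,127.15) → (53.46,52.01) → (9.28,29.60) → (32.84,59.38) → (32.05,5.23). Closed: final G1 returns to the first vertex.

G21
G90
G0 X31.41 Y138.55
M3 S175
G01 X22.03 Y59.58 F2823
G01 X52.81 Y127.53
G01 X36.66 Y59.45
G01 X9.82 Y55.74
G01 X25.83 Y35.62
M5
G0 X51.97 Y114.46
M3 S175
G01 X53.02 Y113.61 F2823
G01 X54.39 Y102.92
G01 X56.08 Y82.39
M5
G0 X32.05 Y5.23
M3 S175
G01 X28.74 Y14.26 F2823
G01 X18.93 Y127.15
G01 X53.46 Y52.01
G01 X9.28 Y29.60
G01 X32.84 Y59.38
G01 X32.05 Y5.23
M5
G0 X0.00 Y0.00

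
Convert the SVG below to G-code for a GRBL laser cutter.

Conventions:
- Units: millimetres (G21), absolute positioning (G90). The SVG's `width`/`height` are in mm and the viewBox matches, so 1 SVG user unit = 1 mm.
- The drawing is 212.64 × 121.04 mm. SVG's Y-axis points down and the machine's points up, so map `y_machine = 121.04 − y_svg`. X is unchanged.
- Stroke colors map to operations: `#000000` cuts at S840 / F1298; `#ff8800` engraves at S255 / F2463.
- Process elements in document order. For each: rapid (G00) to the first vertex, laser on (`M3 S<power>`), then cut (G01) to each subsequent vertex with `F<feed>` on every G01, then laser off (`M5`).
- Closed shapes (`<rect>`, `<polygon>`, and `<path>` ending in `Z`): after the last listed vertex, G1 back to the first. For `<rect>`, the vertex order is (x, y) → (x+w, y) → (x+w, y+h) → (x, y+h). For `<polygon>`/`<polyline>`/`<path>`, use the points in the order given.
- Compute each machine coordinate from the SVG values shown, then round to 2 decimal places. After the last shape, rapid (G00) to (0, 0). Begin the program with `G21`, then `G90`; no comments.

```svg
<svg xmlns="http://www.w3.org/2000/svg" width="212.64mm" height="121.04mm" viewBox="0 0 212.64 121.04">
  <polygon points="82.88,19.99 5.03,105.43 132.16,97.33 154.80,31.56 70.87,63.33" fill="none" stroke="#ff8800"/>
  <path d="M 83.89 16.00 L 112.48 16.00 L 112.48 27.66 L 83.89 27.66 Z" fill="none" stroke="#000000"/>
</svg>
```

G21
G90
G00 X82.88 Y101.05
M3 S255
G01 X5.03 Y15.61 F2463
G01 X132.16 Y23.71 F2463
G01 X154.80 Y89.48 F2463
G01 X70.87 Y57.71 F2463
G01 X82.88 Y101.05 F2463
M5
G00 X83.89 Y105.04
M3 S840
G01 X112.48 Y105.04 F1298
G01 X112.48 Y93.38 F1298
G01 X83.89 Y93.38 F1298
G01 X83.89 Y105.04 F1298
M5
G00 X0.00 Y0.00

Since the viewBox matches the mm dimensions, user units are millimetres directly. The only transform is the Y-flip y_m = 121.04 − y_svg.

Shape 1 is a closed polygon drawn with `<polygon>`. Its stroke #ff8800 means engrave at S255, F2463. After flipping Y the toolpath is (82.88,101.05) → (5.03,15.61) → (132.16,23.71) → (154.80,89.48) → (70.87,57.71) → (82.88,101.05), returning to the start.

Shape 2 is a rectangle drawn with `<path>`. Its stroke #000000 means cut at S840, F1298. After flipping Y the toolpath is (83.89,105.04) → (112.48,105.04) → (112.48,93.38) → (83.89,93.38) → (83.89,105.04), returning to the start.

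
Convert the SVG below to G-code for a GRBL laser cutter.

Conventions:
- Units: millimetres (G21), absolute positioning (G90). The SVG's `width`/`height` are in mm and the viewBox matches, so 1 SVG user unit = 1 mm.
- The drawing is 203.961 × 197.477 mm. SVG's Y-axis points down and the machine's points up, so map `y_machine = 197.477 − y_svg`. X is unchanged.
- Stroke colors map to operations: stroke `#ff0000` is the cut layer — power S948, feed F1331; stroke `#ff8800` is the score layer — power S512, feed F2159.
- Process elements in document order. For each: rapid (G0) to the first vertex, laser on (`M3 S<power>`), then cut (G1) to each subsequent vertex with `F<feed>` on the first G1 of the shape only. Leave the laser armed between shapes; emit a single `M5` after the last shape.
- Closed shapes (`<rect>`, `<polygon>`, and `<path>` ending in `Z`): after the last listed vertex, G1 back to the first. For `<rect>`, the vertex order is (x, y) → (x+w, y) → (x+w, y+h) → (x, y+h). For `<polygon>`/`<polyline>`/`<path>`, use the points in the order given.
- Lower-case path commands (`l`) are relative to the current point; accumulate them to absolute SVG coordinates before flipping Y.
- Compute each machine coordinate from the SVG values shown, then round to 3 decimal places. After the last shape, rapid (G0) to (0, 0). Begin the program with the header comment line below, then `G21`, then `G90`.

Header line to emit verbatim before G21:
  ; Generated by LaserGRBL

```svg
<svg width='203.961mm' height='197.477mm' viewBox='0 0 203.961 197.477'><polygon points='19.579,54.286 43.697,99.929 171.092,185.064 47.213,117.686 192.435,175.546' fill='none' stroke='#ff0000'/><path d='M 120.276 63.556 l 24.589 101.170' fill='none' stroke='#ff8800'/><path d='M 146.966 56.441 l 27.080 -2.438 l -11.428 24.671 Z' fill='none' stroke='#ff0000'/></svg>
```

viewBox `0 0 203.961 197.477` with mm width/height → 1 unit = 1 mm. Flip: y_m = 197.477 − y_svg.

**Shape 1** — `<polygon>` closed polygon, stroke `#ff0000` → cut (S948, F1331). Machine vertices: (19.579,143.191) → (43.697,97.548) → (171.092,12.413) → (47.213,79.791) → (192.435,21.931) → (19.579,143.191). Closed: final G1 returns to the first vertex.

**Shape 2** — `<path>` line segment, stroke `#ff8800` → score (S512, F2159). Machine vertices: (120.276,133.921) → (144.865,32.751). Open path.

**Shape 3** — `<path>` regular polygon, stroke `#ff0000` → cut (S948, F1331). Machine vertices: (146.966,141.036) → (174.046,143.474) → (162.618,118.803) → (146.966,141.036). Closed: final G1 returns to the first vertex.

; Generated by LaserGRBL
G21
G90
G0 X19.579 Y143.191
M3 S948
G1 X43.697 Y97.548 F1331
G1 X171.092 Y12.413
G1 X47.213 Y79.791
G1 X192.435 Y21.931
G1 X19.579 Y143.191
G0 X120.276 Y133.921
M3 S512
G1 X144.865 Y32.751 F2159
G0 X146.966 Y141.036
M3 S948
G1 X174.046 Y143.474 F1331
G1 X162.618 Y118.803
G1 X146.966 Y141.036
M5
G0 X0.000 Y0.000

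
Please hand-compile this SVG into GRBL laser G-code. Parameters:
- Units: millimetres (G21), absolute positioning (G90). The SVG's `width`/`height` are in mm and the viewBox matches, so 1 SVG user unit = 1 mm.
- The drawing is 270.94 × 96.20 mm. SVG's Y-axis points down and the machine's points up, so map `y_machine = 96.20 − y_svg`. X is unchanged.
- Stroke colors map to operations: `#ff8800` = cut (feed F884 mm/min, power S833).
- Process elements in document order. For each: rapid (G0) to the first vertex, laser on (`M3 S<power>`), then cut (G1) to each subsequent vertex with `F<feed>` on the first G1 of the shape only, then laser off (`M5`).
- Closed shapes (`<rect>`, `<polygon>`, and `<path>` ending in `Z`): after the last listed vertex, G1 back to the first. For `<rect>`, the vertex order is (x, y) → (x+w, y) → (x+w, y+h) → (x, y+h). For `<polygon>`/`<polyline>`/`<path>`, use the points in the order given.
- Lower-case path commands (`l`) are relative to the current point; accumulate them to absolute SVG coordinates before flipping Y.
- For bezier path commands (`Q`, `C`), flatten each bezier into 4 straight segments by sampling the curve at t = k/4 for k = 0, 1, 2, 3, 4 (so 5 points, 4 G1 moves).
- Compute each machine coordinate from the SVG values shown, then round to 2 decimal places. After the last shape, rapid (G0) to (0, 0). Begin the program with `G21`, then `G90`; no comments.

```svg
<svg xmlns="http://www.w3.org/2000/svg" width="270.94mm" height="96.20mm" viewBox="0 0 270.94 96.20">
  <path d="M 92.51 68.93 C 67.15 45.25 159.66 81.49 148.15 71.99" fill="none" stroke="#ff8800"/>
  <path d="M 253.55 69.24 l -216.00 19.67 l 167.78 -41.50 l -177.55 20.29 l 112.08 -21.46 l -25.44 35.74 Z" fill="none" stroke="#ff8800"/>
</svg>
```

G21
G90
G0 X92.51 Y27.27
M3 S833
G1 X92.12 Y35.45 F884
G1 X115.14 Y31.06
G1 X140.75 Y24.01
G1 X148.15 Y24.21
M5
G0 X253.55 Y26.96
M3 S833
G1 X37.55 Y7.29 F884
G1 X205.33 Y48.79
G1 X27.78 Y28.50
G1 X139.86 Y49.96
G1 X114.42 Y14.22
G1 X253.55 Y26.96
M5
G0 X0.00 Y0.00

1 u = 1 mm; y_m = 96.20 − y.

[1] `<path>` cubic bezier, #ff8800→cut S833 F884: (92.51,27.27) → (92.12,35.45) → (115.14,31.06) → (140.75,24.01) → (148.15,24.21)

[2] `<path>` closed polygon, #ff8800→cut S833 F884: (253.55,26.96) → (37.55,7.29) → (205.33,48.79) → (27.78,28.50) → (139.86,49.96) → (114.42,14.22) → (253.55,26.96) (closed)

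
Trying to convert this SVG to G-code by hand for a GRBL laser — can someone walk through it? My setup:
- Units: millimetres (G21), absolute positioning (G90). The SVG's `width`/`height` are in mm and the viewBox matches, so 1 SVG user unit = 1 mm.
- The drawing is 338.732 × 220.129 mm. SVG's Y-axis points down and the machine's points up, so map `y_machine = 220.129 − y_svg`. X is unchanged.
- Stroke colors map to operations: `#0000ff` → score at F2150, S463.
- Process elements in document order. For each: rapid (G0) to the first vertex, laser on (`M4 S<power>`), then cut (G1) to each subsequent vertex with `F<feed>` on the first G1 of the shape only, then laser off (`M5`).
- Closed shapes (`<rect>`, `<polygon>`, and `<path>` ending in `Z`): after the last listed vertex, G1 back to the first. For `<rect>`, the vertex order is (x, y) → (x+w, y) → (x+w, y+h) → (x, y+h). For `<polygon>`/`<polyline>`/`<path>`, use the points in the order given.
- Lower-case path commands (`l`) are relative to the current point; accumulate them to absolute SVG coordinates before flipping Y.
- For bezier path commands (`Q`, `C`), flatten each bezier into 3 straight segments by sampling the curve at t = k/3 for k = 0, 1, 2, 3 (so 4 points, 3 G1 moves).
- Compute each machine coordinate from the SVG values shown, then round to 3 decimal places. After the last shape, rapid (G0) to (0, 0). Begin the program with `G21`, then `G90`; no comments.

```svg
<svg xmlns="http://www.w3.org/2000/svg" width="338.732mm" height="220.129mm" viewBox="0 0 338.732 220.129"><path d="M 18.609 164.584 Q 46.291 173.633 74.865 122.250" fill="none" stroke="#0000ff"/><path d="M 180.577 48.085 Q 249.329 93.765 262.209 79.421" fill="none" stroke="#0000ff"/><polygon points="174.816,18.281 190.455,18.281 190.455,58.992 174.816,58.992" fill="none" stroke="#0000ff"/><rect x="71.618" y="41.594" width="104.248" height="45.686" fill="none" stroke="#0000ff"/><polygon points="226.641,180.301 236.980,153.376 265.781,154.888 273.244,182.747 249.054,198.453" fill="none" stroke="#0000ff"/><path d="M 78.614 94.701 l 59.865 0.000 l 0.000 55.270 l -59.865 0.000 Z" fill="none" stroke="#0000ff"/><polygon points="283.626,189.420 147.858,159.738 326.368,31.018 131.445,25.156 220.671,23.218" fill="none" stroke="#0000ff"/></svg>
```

G21
G90
G0 X18.609 Y55.545
M4 S463
G1 X37.163 Y56.227 F2150
G1 X55.915 Y70.338
G1 X74.865 Y97.879
M5
G0 X180.577 Y172.044
M4 S463
G1 X220.204 Y148.260 F2150
G1 X247.414 Y137.815
G1 X262.209 Y140.708
M5
G0 X174.816 Y201.848
M4 S463
G1 X190.455 Y201.848 F2150
G1 X190.455 Y161.137
G1 X174.816 Y161.137
G1 X174.816 Y201.848
M5
G0 X71.618 Y178.535
M4 S463
G1 X175.866 Y178.535 F2150
G1 X175.866 Y132.849
G1 X71.618 Y132.849
G1 X71.618 Y178.535
M5
G0 X226.641 Y39.828
M4 S463
G1 X236.980 Y66.753 F2150
G1 X265.781 Y65.241
G1 X273.244 Y37.382
G1 X249.054 Y21.676
G1 X226.641 Y39.828
M5
G0 X78.614 Y125.428
M4 S463
G1 X138.479 Y125.428 F2150
G1 X138.479 Y70.158
G1 X78.614 Y70.158
G1 X78.614 Y125.428
M5
G0 X283.626 Y30.709
M4 S463
G1 X147.858 Y60.391 F2150
G1 X326.368 Y189.111
G1 X131.445 Y194.973
G1 X220.671 Y196.911
G1 X283.626 Y30.709
M5
G0 X0.000 Y0.000

viewBox `0 0 338.732 220.129` with mm width/height → 1 unit = 1 mm. Flip: y_m = 220.129 − y_svg.

**Shape 1** — `<path>` quadratic bezier, stroke `#0000ff` → score (S463, F2150). Control points (SVG): P0=(18.609,164.584), P1=(46.291,173.633), P2=(74.865,122.250); sampled at t=k/3. Machine vertices: (18.609,55.545) → (37.163,56.227) → (55.915,70.338) → (74.865,97.879). Open path.

**Shape 2** — `<path>` quadratic bezier, stroke `#0000ff` → score (S463, F2150). Control points (SVG): P0=(180.577,48.085), P1=(249.329,93.765), P2=(262.209,79.421); sampled at t=k/3. Machine vertices: (180.577,172.044) → (220.204,148.260) → (247.414,137.815) → (262.209,140.708). Open path.

**Shape 3** — `<polygon>` rectangle, stroke `#0000ff` → score (S463, F2150). Machine vertices: (174.816,201.848) → (190.455,201.848) → (190.455,161.137) → (174.816,161.137) → (174.816,201.848). Closed: final G1 returns to the first vertex.

**Shape 4** — `<rect>` rectangle, stroke `#0000ff` → score (S463, F2150). Machine vertices: (71.618,178.535) → (175.866,178.535) → (175.866,132.849) → (71.618,132.849) → (71.618,178.535). Closed: final G1 returns to the first vertex.

**Shape 5** — `<polygon>` regular polygon, stroke `#0000ff` → score (S463, F2150). Machine vertices: (226.641,39.828) → (236.980,66.753) → (265.781,65.241) → (273.244,37.382) → (249.054,21.676) → (226.641,39.828). Closed: final G1 returns to the first vertex.

**Shape 6** — `<path>` rectangle, stroke `#0000ff` → score (S463, F2150). Machine vertices: (78.614,125.428) → (138.479,125.428) → (138.479,70.158) → (78.614,70.158) → (78.614,125.428). Closed: final G1 returns to the first vertex.

**Shape 7** — `<polygon>` closed polygon, stroke `#0000ff` → score (S463, F2150). Machine vertices: (283.626,30.709) → (147.858,60.391) → (326.368,189.111) → (131.445,194.973) → (220.671,196.911) → (283.626,30.709). Closed: final G1 returns to the first vertex.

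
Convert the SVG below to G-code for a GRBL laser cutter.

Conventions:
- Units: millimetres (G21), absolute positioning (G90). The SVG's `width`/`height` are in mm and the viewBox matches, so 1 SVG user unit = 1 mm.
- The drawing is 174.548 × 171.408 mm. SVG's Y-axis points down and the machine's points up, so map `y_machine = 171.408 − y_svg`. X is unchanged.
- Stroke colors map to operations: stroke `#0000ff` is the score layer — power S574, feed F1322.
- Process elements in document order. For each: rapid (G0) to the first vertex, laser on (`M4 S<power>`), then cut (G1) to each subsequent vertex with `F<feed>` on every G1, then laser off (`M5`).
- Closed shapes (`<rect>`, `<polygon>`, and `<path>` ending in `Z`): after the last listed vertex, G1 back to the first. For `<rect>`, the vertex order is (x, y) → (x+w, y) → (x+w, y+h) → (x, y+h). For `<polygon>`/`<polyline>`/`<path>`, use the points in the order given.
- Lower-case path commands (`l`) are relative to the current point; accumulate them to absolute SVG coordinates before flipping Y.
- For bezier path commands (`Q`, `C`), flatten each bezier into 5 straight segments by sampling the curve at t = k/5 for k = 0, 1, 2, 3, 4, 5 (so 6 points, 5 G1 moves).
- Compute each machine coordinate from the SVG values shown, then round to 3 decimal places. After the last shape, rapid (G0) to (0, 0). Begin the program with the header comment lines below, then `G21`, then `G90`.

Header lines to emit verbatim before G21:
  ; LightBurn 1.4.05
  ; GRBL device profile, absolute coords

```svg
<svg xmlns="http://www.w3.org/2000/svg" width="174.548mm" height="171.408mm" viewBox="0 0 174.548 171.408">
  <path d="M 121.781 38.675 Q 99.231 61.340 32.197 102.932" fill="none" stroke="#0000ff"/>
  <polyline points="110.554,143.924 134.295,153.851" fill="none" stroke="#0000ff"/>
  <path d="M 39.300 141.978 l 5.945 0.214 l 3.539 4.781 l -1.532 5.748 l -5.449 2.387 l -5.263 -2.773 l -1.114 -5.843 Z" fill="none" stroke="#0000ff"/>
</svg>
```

; LightBurn 1.4.05
; GRBL device profile, absolute coords
G21
G90
G0 X121.781 Y132.733
M4 S574
G1 X110.982 Y122.910 F1322
G1 X96.624 Y111.573 F1322
G1 X78.707 Y98.721 F1322
G1 X57.231 Y84.356 F1322
G1 X32.197 Y68.476 F1322
M5
G0 X110.554 Y27.484
M4 S574
G1 X134.295 Y17.557 F1322
M5
G0 X39.300 Y29.430
M4 S574
G1 X45.245 Y29.216 F1322
G1 X48.784 Y24.435 F1322
G1 X47.252 Y18.687 F1322
G1 X41.803 Y16.300 F1322
G1 X36.540 Y19.073 F1322
G1 X35.426 Y24.916 F1322
G1 X39.300 Y29.430 F1322
M5
G0 X0.000 Y0.000

viewBox `0 0 174.548 171.408` with mm width/height → 1 unit = 1 mm. Flip: y_m = 171.408 − y_svg.

**Shape 1** — `<path>` quadratic bezier, stroke `#0000ff` → score (S574, F1322). Control points (SVG): P0=(121.781,38.675), P1=(99.231,61.340), P2=(32.197,102.932); sampled at t=k/5. Machine vertices: (121.781,132.733) → (110.982,122.910) → (96.624,111.573) → (78.707,98.721) → (57.231,84.356) → (32.197,68.476). Open path.

**Shape 2** — `<polyline>` line segment, stroke `#0000ff` → score (S574, F1322). Machine vertices: (110.554,27.484) → (134.295,17.557). Open path.

**Shape 3** — `<path>` regular polygon, stroke `#0000ff` → score (S574, F1322). Machine vertices: (39.300,29.430) → (45.245,29.216) → (48.784,24.435) → (47.252,18.687) → (41.803,16.300) → (36.540,19.073) → (35.426,24.916) → (39.300,29.430). Closed: final G1 returns to the first vertex.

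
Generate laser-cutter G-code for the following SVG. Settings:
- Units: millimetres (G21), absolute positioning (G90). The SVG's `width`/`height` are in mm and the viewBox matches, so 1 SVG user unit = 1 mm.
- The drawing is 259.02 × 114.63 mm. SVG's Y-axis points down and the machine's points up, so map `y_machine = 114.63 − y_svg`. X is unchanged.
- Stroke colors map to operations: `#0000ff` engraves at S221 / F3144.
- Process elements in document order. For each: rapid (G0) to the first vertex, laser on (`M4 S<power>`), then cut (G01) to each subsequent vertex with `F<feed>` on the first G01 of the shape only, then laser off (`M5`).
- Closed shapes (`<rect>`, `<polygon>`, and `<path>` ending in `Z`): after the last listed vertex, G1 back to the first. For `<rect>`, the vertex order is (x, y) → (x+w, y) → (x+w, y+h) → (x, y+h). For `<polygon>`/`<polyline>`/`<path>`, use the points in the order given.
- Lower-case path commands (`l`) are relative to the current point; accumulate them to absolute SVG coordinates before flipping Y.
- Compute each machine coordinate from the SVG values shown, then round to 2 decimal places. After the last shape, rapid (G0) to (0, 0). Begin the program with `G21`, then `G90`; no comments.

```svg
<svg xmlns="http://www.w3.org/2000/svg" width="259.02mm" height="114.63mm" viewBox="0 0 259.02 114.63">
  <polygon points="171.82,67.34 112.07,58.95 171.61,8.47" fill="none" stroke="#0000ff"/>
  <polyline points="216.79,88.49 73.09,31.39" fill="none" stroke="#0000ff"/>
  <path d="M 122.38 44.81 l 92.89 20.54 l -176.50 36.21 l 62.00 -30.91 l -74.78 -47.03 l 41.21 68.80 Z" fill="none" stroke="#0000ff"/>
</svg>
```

viewBox `0 0 259.02 114.63` with mm width/height → 1 unit = 1 mm. Flip: y_m = 114.63 − y_svg.

**Shape 1** — `<polygon>` closed polygon, stroke `#0000ff` → engrave (S221, F3144). Machine vertices: (171.82,47.29) → (112.07,55.68) → (171.61,106.16) → (171.82,47.29). Closed: final G1 returns to the first vertex.

**Shape 2** — `<polyline>` line segment, stroke `#0000ff` → engrave (S221, F3144). Machine vertices: (216.79,26.14) → (73.09,83.24). Open path.

**Shape 3** — `<path>` closed polygon, stroke `#0000ff` → engrave (S221, F3144). Machine vertices: (122.38,69.82) → (215.27,49.28) → (38.77,13.07) → (100.77,43.98) → (25.99,91.01) → (67.20,22.21) → (122.38,69.82). Closed: final G1 returns to the first vertex.

G21
G90
G0 X171.82 Y47.29
M4 S221
G01 X112.07 Y55.68 F3144
G01 X171.61 Y106.16
G01 X171.82 Y47.29
M5
G0 X216.79 Y26.14
M4 S221
G01 X73.09 Y83.24 F3144
M5
G0 X122.38 Y69.82
M4 S221
G01 X215.27 Y49.28 F3144
G01 X38.77 Y13.07
G01 X100.77 Y43.98
G01 X25.99 Y91.01
G01 X67.20 Y22.21
G01 X122.38 Y69.82
M5
G0 X0.00 Y0.00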